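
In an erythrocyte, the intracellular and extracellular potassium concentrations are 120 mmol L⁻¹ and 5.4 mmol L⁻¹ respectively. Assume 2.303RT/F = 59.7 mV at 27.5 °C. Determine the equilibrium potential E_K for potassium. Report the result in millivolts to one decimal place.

-80.4 mV

E = (59.7/z) · log₁₀([K⁺]_out/[K⁺]_in) with z = +1.
= (59.7/1) · log₁₀(5.4/120) = 59.70 · log₁₀(0.045)
= 59.70 · (-1.3468) = -80.40 mV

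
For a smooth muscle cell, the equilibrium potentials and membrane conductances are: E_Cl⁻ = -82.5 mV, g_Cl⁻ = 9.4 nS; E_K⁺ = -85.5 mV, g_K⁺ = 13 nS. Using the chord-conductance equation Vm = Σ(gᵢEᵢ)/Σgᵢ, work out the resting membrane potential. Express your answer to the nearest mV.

-84 mV

Σ gᵢEᵢ = 9.4·(-82.5) + 13·(-85.5) = -1887.00
Σ gᵢ = 9.4 + 13 = 22.4
Vm = -1887.00 / 22.4 = -84.24 mV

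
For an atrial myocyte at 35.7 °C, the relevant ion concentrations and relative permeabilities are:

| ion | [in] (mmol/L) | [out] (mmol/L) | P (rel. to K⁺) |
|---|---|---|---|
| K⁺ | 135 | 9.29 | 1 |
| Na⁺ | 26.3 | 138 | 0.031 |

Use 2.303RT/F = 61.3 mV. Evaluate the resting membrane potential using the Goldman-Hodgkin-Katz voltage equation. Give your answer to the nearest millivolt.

-61 mV

Vm = 61.3 · log₁₀[(Σ P·[cation]ₒ + Σ P·[anion]ᵢ) / (Σ P·[cation]ᵢ + Σ P·[anion]ₒ)]
Numerator = 1×9.29 + 0.031×138 = 13.57
Denominator = 1×135 + 0.031×26.3 = 135.8
Vm = 61.3 · log₁₀(0.0999) = 61.3 × (-1.0004) = -61.33 mV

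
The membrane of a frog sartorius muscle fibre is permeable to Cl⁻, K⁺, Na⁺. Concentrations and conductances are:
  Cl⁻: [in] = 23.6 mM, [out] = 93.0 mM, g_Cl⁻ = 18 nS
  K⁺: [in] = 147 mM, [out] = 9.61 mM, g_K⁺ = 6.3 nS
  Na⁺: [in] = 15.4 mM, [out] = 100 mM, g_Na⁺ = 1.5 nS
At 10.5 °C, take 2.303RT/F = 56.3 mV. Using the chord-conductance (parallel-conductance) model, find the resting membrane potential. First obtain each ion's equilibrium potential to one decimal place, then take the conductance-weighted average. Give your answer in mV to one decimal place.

-37.0 mV

E_Cl⁻ = (56.3/-1)·log₁₀(93.0/23.6) = -33.5 mV
E_K⁺ = (56.3/1)·log₁₀(9.61/147) = -66.7 mV
E_Na⁺ = (56.3/1)·log₁₀(100/15.4) = 45.7 mV
Vm = (Σ gᵢEᵢ)/(Σ gᵢ) = (18·-33.5 + 6.3·-66.7 + 1.5·45.7) / (18 + 6.3 + 1.5)
= -954.66 / 25.8 = -37.00 mV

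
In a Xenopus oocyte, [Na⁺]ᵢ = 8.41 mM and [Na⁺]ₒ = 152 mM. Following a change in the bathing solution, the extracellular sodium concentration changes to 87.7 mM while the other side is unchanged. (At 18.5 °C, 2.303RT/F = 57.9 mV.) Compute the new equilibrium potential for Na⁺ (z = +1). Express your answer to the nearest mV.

After the shift: [Na⁺]_out = 87.7, [Na⁺]_in = 8.41 mM.
E_new = (57.9/1)·log₁₀(87.7/8.41) = 57.90 · (1.0182) = 58.95 mV

59 mV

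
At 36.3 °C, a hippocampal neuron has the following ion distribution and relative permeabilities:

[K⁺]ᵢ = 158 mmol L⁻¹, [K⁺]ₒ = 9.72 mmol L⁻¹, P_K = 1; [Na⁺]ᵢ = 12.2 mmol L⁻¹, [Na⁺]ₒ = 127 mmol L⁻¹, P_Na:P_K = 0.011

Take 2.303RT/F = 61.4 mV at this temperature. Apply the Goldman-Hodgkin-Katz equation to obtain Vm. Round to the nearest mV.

Vm = 61.4 · log₁₀[(Σ P·[cation]ₒ + Σ P·[anion]ᵢ) / (Σ P·[cation]ᵢ + Σ P·[anion]ₒ)]
Numerator = 1×9.72 + 0.011×127 = 11.12
Denominator = 1×158 + 0.011×12.2 = 158.1
Vm = 61.4 · log₁₀(0.070301) = 61.4 × (-1.1530) = -70.80 mV

-71 mV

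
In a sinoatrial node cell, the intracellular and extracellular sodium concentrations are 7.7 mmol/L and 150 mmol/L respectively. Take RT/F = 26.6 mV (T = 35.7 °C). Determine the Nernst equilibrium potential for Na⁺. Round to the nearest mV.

79 mV

E = (26.6/z) · ln([Na⁺]_out/[Na⁺]_in) with z = +1.
= (26.6/1) · ln(150/7.7) = 26.60 · ln(19.48)
= 26.60 · (2.9694) = 78.99 mV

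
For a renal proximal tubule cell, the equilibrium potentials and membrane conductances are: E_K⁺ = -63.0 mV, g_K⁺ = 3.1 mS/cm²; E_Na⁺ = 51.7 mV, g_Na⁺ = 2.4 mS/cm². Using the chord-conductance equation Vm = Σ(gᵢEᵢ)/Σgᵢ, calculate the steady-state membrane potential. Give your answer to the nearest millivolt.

-13 mV

Σ gᵢEᵢ = 3.1·(-63.0) + 2.4·(51.7) = -71.22
Σ gᵢ = 3.1 + 2.4 = 5.5
Vm = -71.22 / 5.5 = -12.95 mV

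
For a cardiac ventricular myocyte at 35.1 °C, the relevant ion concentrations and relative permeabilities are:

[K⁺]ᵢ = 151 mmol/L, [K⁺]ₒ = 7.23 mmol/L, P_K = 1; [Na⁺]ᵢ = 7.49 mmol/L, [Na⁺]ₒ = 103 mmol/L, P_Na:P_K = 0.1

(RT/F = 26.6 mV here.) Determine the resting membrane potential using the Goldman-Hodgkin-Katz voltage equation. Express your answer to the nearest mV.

Vm = 26.6 · ln[(Σ P·[cation]ₒ + Σ P·[anion]ᵢ) / (Σ P·[cation]ᵢ + Σ P·[anion]ₒ)]
Numerator = 1×7.23 + 0.1×103 = 17.53
Denominator = 1×151 + 0.1×7.49 = 151.7
Vm = 26.6 · ln(0.11552) = 26.6 × (-2.1583) = -57.41 mV

-57 mV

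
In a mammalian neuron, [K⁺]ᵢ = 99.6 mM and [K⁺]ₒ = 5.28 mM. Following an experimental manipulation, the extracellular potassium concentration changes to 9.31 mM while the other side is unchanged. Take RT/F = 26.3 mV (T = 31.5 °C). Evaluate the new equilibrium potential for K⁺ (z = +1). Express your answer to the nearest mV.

After the shift: [K⁺]_out = 9.31, [K⁺]_in = 99.6 mM.
E_new = (26.3/1)·ln(9.31/99.6) = 26.30 · (-2.3701) = -62.33 mV

-62 mV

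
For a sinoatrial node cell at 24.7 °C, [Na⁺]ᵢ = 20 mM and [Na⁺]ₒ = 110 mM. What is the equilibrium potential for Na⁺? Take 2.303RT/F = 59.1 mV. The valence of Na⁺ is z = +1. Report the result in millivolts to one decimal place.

E = (59.1/z) · log₁₀([Na⁺]_out/[Na⁺]_in) with z = +1.
= (59.1/1) · log₁₀(110/20) = 59.10 · log₁₀(5.5)
= 59.10 · (0.7404) = 43.76 mV

43.8 mV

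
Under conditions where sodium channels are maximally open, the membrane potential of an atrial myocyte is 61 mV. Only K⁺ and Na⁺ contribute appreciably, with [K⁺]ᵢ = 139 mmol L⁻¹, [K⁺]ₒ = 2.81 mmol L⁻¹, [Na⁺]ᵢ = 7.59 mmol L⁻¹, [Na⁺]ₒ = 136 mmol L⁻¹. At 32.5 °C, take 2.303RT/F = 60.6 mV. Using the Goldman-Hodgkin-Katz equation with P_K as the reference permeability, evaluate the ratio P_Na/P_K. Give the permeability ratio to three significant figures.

Let α = P_Na/P_K. GHK: Vm = 60.6·log₁₀[(Kₒ + α·Naₒ)/(Kᵢ + α·Naᵢ)].
10^(Vm/60.6) = 10^(61.0/60.6) = 10.153
So 10.153·(Kᵢ + α·Naᵢ) = Kₒ + α·Naₒ → α = (10.153·139.0 − 2.81) / (136.0 − 10.153·7.59)
α = (1411 − 2.81) / (136.0 − 77.06) = 1408/58.94 = 23.9

23.9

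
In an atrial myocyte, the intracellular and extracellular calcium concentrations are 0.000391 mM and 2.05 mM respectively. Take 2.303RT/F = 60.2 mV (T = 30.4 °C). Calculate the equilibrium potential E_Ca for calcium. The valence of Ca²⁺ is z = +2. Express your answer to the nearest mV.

E = (60.2/z) · log₁₀([Ca²⁺]_out/[Ca²⁺]_in) with z = +2.
= (60.2/2) · log₁₀(2.05/0.000391) = 30.10 · log₁₀(5243)
= 30.10 · (3.7196) = 111.96 mV

112 mV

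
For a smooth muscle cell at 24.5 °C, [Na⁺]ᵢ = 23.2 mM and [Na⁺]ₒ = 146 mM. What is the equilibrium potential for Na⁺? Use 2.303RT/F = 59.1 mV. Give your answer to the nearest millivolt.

E = (59.1/z) · log₁₀([Na⁺]_out/[Na⁺]_in) with z = +1.
= (59.1/1) · log₁₀(146/23.2) = 59.10 · log₁₀(6.293)
= 59.10 · (0.7989) = 47.21 mV

47 mV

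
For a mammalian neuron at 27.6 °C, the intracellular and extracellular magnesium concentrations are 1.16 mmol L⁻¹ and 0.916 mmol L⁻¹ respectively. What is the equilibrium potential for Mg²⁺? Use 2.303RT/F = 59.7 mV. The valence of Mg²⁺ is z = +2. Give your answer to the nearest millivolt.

E = (59.7/z) · log₁₀([Mg²⁺]_out/[Mg²⁺]_in) with z = +2.
= (59.7/2) · log₁₀(0.916/1.16) = 29.85 · log₁₀(0.7897)
= 29.85 · (-0.1026) = -3.06 mV

-3 mV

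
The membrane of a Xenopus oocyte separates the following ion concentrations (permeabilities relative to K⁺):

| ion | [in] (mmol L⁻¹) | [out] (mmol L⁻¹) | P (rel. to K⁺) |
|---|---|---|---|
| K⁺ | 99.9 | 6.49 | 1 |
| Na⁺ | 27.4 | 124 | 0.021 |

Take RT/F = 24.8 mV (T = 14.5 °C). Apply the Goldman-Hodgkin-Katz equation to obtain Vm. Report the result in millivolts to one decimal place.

Vm = 24.8 · ln[(Σ P·[cation]ₒ + Σ P·[anion]ᵢ) / (Σ P·[cation]ᵢ + Σ P·[anion]ₒ)]
Numerator = 1×6.49 + 0.021×124 = 9.094
Denominator = 1×99.9 + 0.021×27.4 = 100.5
Vm = 24.8 · ln(0.09051) = 24.8 × (-2.4023) = -59.58 mV

-59.6 mV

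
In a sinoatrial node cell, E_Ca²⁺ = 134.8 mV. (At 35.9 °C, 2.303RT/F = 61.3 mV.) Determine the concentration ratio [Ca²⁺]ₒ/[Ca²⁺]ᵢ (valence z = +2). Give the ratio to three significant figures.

log₁₀([out]/[in]) = E·z/(61.3) = 134.8 × 2 / 61.3 = 4.3980
[out]/[in] = 10^(4.3980) = 2.501e+04

25000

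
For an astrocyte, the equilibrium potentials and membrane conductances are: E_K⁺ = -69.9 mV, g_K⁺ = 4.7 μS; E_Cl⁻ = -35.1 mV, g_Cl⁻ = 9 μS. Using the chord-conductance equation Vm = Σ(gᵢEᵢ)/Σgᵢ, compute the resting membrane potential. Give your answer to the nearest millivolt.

Σ gᵢEᵢ = 4.7·(-69.9) + 9·(-35.1) = -644.43
Σ gᵢ = 4.7 + 9 = 13.7
Vm = -644.43 / 13.7 = -47.04 mV

-47 mV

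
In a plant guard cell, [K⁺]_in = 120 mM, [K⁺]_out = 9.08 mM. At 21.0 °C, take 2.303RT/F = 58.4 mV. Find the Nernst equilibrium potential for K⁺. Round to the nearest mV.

-65 mV

E = (58.4/z) · log₁₀([K⁺]_out/[K⁺]_in) with z = +1.
= (58.4/1) · log₁₀(9.08/120) = 58.40 · log₁₀(0.07567)
= 58.40 · (-1.1211) = -65.47 mV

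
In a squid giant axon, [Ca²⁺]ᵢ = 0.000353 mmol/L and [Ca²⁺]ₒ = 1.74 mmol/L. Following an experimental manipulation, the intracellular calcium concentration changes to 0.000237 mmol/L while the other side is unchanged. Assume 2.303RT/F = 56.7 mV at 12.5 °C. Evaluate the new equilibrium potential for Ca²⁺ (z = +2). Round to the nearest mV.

After the shift: [Ca²⁺]_out = 1.74, [Ca²⁺]_in = 0.000237 mmol/L.
E_new = (56.7/2)·log₁₀(1.74/0.000237) = 28.35 · (3.8658) = 109.60 mV

110 mV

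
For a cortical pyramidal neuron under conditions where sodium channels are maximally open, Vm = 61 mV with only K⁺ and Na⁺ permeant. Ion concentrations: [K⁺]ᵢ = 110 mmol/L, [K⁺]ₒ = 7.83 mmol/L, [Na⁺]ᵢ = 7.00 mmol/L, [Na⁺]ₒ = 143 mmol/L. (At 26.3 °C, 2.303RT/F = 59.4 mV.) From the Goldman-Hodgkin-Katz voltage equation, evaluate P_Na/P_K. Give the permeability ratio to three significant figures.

17.0

Let α = P_Na/P_K. GHK: Vm = 59.4·log₁₀[(Kₒ + α·Naₒ)/(Kᵢ + α·Naᵢ)].
10^(Vm/59.4) = 10^(61.0/59.4) = 10.64
So 10.64·(Kᵢ + α·Naᵢ) = Kₒ + α·Naₒ → α = (10.64·110.0 − 7.83) / (143.0 − 10.64·7.0)
α = (1170 − 7.83) / (143.0 − 74.48) = 1163/68.52 = 16.97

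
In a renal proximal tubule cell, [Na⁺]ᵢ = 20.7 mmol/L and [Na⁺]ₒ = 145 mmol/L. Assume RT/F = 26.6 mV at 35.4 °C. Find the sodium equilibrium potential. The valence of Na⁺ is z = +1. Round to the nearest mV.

E = (26.6/z) · ln([Na⁺]_out/[Na⁺]_in) with z = +1.
= (26.6/1) · ln(145/20.7) = 26.60 · ln(7.005)
= 26.60 · (1.9466) = 51.78 mV

52 mV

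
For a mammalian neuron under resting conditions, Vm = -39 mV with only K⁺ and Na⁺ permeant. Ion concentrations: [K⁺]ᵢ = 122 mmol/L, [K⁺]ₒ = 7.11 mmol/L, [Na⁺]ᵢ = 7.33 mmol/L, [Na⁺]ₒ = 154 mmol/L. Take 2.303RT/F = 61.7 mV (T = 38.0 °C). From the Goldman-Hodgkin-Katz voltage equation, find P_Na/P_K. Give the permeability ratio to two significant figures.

0.14

Let α = P_Na/P_K. GHK: Vm = 61.7·log₁₀[(Kₒ + α·Naₒ)/(Kᵢ + α·Naᵢ)].
10^(Vm/61.7) = 10^(-39.0/61.7) = 0.2333
So 0.2333·(Kᵢ + α·Naᵢ) = Kₒ + α·Naₒ → α = (0.2333·122.0 − 7.11) / (154.0 − 0.2333·7.33)
α = (28.46 − 7.11) / (154.0 − 1.71) = 21.35/152.3 = 0.1402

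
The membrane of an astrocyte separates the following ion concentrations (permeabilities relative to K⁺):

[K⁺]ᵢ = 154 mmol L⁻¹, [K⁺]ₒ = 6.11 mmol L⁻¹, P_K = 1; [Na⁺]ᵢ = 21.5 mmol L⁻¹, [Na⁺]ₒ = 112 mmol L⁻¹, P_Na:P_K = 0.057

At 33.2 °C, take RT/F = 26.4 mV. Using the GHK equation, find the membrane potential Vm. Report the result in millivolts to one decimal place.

Vm = 26.4 · ln[(Σ P·[cation]ₒ + Σ P·[anion]ᵢ) / (Σ P·[cation]ᵢ + Σ P·[anion]ₒ)]
Numerator = 1×6.11 + 0.057×112 = 12.49
Denominator = 1×154 + 0.057×21.5 = 155.2
Vm = 26.4 · ln(0.080489) = 26.4 × (-2.5196) = -66.52 mV

-66.5 mV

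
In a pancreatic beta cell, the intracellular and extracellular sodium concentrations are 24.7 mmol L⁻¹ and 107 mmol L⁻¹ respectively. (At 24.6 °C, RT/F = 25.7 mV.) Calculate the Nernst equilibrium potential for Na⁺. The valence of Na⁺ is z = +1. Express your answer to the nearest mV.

38 mV

E = (25.7/z) · ln([Na⁺]_out/[Na⁺]_in) with z = +1.
= (25.7/1) · ln(107/24.7) = 25.70 · ln(4.332)
= 25.70 · (1.4660) = 37.68 mV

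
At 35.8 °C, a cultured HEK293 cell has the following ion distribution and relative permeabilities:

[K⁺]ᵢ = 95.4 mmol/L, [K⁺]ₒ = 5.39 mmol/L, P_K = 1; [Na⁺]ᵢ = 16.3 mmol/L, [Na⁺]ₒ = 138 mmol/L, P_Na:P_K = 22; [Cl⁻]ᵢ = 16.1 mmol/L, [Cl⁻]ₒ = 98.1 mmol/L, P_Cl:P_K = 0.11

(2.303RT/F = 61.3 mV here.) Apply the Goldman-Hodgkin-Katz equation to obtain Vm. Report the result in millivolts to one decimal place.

50.0 mV

Vm = 61.3 · log₁₀[(Σ P·[cation]ₒ + Σ P·[anion]ᵢ) / (Σ P·[cation]ᵢ + Σ P·[anion]ₒ)]
Numerator = 1×5.39 + 22×138 + 0.11×16.1 = 3043
Denominator = 1×95.4 + 22×16.3 + 0.11×98.1 = 464.8
Vm = 61.3 · log₁₀(6.5474) = 61.3 × (0.8161) = 50.02 mV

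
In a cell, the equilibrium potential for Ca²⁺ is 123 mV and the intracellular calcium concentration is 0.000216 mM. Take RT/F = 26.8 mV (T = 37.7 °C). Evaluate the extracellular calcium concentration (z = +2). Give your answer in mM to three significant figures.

2.09 mM

Nernst: E = (26.8/2) · ln([out]/[in]), so ln([out]/[in]) = 123.0 × 2 / 26.8 = 9.1791.
[out]/[in] = e^(9.1791) = 9692.
[out] = 9692 × 0.000216 = 2.094 mM.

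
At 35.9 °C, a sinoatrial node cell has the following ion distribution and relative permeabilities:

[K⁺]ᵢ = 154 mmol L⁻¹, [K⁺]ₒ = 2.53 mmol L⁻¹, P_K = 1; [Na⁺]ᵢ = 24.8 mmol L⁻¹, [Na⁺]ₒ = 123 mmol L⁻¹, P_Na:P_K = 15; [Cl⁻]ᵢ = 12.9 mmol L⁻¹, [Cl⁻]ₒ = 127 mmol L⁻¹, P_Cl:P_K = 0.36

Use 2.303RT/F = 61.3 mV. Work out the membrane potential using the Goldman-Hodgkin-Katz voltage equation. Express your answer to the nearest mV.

Vm = 61.3 · log₁₀[(Σ P·[cation]ₒ + Σ P·[anion]ᵢ) / (Σ P·[cation]ᵢ + Σ P·[anion]ₒ)]
Numerator = 1×2.53 + 15×123 + 0.36×12.9 = 1852
Denominator = 1×154 + 15×24.8 + 0.36×127 = 571.7
Vm = 61.3 · log₁₀(3.2397) = 61.3 × (0.5105) = 31.29 mV

31 mV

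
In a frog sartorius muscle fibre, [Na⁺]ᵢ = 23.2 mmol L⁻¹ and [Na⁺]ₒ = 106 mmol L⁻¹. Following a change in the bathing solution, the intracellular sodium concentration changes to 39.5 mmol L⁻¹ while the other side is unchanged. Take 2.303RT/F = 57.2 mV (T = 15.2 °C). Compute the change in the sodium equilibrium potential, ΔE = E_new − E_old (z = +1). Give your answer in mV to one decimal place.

-13.2 mV

E_old = (57.2/1)·log₁₀(106/23.2) = 37.74 mV
E_new = (57.2/1)·log₁₀(106/39.5) = 24.52 mV
ΔE = 24.52 − (37.74) = -13.22 mV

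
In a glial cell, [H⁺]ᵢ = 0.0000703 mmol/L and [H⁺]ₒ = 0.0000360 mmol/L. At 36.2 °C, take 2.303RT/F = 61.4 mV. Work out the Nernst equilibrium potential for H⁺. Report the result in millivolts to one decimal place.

-17.8 mV

E = (61.4/z) · log₁₀([H⁺]_out/[H⁺]_in) with z = +1.
= (61.4/1) · log₁₀(0.0000360/0.0000703) = 61.40 · log₁₀(0.5121)
= 61.40 · (-0.2907) = -17.85 mV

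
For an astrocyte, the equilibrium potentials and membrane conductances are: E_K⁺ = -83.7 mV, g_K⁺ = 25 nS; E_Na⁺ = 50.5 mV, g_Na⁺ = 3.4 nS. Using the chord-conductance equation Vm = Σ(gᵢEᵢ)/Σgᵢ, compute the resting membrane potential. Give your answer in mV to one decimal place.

-67.6 mV

Σ gᵢEᵢ = 25·(-83.7) + 3.4·(50.5) = -1920.80
Σ gᵢ = 25 + 3.4 = 28.4
Vm = -1920.80 / 28.4 = -67.63 mV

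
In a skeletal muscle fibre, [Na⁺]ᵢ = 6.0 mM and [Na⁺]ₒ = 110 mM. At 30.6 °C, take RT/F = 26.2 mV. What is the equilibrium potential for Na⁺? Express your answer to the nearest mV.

76 mV

E = (26.2/z) · ln([Na⁺]_out/[Na⁺]_in) with z = +1.
= (26.2/1) · ln(110/6.0) = 26.20 · ln(18.33)
= 26.20 · (2.9087) = 76.21 mV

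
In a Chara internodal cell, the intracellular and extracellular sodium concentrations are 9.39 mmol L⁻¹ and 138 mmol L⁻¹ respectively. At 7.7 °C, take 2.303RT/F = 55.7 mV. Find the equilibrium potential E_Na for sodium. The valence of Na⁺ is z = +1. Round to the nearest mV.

65 mV

E = (55.7/z) · log₁₀([Na⁺]_out/[Na⁺]_in) with z = +1.
= (55.7/1) · log₁₀(138/9.39) = 55.70 · log₁₀(14.7)
= 55.70 · (1.1672) = 65.01 mV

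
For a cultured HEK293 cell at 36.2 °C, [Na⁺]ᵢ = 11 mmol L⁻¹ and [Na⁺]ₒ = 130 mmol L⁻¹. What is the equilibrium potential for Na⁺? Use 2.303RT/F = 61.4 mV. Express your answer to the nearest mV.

66 mV

E = (61.4/z) · log₁₀([Na⁺]_out/[Na⁺]_in) with z = +1.
= (61.4/1) · log₁₀(130/11) = 61.40 · log₁₀(11.82)
= 61.40 · (1.0726) = 65.85 mV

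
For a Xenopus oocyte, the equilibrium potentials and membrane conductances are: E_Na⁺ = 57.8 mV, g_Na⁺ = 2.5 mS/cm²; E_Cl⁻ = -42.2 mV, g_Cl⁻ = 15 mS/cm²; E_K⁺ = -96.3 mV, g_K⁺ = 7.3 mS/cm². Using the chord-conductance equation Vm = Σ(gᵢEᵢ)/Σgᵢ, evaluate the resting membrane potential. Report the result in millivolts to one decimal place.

-48.0 mV

Σ gᵢEᵢ = 2.5·(57.8) + 15·(-42.2) + 7.3·(-96.3) = -1191.49
Σ gᵢ = 2.5 + 15 + 7.3 = 24.8
Vm = -1191.49 / 24.8 = -48.04 mV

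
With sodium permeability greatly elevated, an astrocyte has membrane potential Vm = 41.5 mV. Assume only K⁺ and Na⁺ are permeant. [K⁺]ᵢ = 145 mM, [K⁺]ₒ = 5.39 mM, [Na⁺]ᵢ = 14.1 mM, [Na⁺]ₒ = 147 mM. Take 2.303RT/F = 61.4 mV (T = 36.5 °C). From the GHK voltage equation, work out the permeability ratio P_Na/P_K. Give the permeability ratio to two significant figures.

Let α = P_Na/P_K. GHK: Vm = 61.4·log₁₀[(Kₒ + α·Naₒ)/(Kᵢ + α·Naᵢ)].
10^(Vm/61.4) = 10^(41.5/61.4) = 4.7413
So 4.7413·(Kᵢ + α·Naᵢ) = Kₒ + α·Naₒ → α = (4.7413·145.0 − 5.39) / (147.0 − 4.7413·14.1)
α = (687.5 − 5.39) / (147.0 − 66.85) = 682.1/80.15 = 8.51

8.5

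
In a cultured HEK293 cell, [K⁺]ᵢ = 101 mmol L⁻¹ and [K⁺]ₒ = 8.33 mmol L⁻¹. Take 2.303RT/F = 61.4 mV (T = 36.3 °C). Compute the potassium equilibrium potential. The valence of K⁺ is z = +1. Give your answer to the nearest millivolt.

-67 mV

E = (61.4/z) · log₁₀([K⁺]_out/[K⁺]_in) with z = +1.
= (61.4/1) · log₁₀(8.33/101) = 61.40 · log₁₀(0.08248)
= 61.40 · (-1.0837) = -66.54 mV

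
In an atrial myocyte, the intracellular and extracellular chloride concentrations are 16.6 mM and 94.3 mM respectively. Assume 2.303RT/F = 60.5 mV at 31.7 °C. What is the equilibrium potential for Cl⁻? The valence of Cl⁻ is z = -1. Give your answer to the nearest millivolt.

-46 mV

E = (60.5/z) · log₁₀([Cl⁻]_out/[Cl⁻]_in) with z = -1.
For an anion, dividing by z = -1 reverses the sign.
= (60.5/-1) · log₁₀(94.3/16.6) = -60.50 · log₁₀(5.681)
= -60.50 · (0.7544) = -45.64 mV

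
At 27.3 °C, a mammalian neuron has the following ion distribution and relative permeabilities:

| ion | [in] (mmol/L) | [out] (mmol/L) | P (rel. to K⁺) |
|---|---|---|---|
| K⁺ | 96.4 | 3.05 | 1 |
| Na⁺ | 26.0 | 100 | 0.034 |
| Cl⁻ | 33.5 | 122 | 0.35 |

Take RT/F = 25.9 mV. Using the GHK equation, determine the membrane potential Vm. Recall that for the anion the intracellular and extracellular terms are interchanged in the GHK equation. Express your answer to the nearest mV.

-53 mV

Vm = 25.9 · ln[(Σ P·[cation]ₒ + Σ P·[anion]ᵢ) / (Σ P·[cation]ᵢ + Σ P·[anion]ₒ)]
Numerator = 1×3.05 + 0.034×100 + 0.35×33.5 = 18.18
Denominator = 1×96.4 + 0.034×26.0 + 0.35×122 = 140
Vm = 25.9 · ln(0.12984) = 25.9 × (-2.0415) = -52.87 mV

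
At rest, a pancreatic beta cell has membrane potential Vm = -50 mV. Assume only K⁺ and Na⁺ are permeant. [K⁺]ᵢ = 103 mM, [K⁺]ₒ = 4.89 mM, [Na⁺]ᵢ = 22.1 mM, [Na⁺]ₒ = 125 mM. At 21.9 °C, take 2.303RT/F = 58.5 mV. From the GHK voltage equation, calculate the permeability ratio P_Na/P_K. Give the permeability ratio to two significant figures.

Let α = P_Na/P_K. GHK: Vm = 58.5·log₁₀[(Kₒ + α·Naₒ)/(Kᵢ + α·Naᵢ)].
10^(Vm/58.5) = 10^(-50.0/58.5) = 0.13973
So 0.13973·(Kᵢ + α·Naᵢ) = Kₒ + α·Naₒ → α = (0.13973·103.0 − 4.89) / (125.0 − 0.13973·22.1)
α = (14.39 − 4.89) / (125.0 − 3.088) = 9.503/121.9 = 0.07795

0.078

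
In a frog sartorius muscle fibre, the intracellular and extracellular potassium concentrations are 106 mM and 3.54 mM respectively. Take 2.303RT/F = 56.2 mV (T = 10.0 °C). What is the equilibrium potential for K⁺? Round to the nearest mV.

-83 mV

E = (56.2/z) · log₁₀([K⁺]_out/[K⁺]_in) with z = +1.
= (56.2/1) · log₁₀(3.54/106) = 56.20 · log₁₀(0.0334)
= 56.20 · (-1.4763) = -82.97 mV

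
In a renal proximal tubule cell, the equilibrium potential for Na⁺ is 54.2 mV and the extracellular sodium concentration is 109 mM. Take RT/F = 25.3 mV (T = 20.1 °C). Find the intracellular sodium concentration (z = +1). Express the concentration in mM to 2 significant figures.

Nernst: E = (25.3/1) · ln([out]/[in]), so ln([out]/[in]) = 54.2 × 1 / 25.3 = 2.1423.
[out]/[in] = e^(2.1423) = 8.519.
[in] = 109 / 8.519 = 12.8 mM.

13 mM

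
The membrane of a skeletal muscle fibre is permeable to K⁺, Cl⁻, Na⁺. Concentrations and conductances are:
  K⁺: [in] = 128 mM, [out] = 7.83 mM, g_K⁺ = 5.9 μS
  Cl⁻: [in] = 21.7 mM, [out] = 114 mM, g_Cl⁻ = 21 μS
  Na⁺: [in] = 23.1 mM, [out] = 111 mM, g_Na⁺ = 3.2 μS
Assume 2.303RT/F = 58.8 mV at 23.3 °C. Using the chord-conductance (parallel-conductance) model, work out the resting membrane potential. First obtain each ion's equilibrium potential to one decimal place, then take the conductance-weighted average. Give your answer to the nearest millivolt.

-39 mV

E_K⁺ = (58.8/1)·log₁₀(7.83/128) = -71.4 mV
E_Cl⁻ = (58.8/-1)·log₁₀(114/21.7) = -42.4 mV
E_Na⁺ = (58.8/1)·log₁₀(111/23.1) = 40.1 mV
Vm = (Σ gᵢEᵢ)/(Σ gᵢ) = (5.9·-71.4 + 21·-42.4 + 3.2·40.1) / (5.9 + 21 + 3.2)
= -1183.34 / 30.1 = -39.31 mV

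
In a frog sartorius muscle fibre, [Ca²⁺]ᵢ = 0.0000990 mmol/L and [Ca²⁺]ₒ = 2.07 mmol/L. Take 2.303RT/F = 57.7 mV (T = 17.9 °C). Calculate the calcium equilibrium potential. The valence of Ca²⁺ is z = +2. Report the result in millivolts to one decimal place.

E = (57.7/z) · log₁₀([Ca²⁺]_out/[Ca²⁺]_in) with z = +2.
= (57.7/2) · log₁₀(2.07/0.0000990) = 28.85 · log₁₀(2.091e+04)
= 28.85 · (4.3203) = 124.64 mV

124.6 mV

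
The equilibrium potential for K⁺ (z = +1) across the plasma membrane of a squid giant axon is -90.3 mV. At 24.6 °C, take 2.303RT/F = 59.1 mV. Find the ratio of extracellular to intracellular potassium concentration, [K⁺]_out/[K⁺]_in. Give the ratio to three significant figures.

log₁₀([out]/[in]) = E·z/(59.1) = -90.3 × 1 / 59.1 = -1.5279
[out]/[in] = 10^(-1.5279) = 0.02965

0.0297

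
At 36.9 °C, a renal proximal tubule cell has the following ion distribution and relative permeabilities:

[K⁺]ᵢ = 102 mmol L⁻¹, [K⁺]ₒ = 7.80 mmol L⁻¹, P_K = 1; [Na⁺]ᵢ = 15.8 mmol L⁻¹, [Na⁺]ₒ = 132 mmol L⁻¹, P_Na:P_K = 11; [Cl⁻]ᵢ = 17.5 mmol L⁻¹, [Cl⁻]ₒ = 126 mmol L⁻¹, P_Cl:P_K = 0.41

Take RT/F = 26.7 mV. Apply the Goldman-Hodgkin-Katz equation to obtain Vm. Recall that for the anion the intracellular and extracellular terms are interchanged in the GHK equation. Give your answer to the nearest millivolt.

40 mV

Vm = 26.7 · ln[(Σ P·[cation]ₒ + Σ P·[anion]ᵢ) / (Σ P·[cation]ᵢ + Σ P·[anion]ₒ)]
Numerator = 1×7.80 + 11×132 + 0.41×17.5 = 1467
Denominator = 1×102 + 11×15.8 + 0.41×126 = 327.5
Vm = 26.7 · ln(4.4799) = 26.7 × (1.4996) = 40.04 mV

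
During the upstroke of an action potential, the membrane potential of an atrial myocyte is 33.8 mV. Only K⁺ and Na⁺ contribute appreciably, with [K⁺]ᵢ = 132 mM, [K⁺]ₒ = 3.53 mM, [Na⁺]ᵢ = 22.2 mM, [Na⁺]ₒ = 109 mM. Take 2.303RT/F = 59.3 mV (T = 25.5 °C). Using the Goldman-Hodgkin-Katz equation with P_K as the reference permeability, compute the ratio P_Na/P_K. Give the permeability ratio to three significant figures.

Let α = P_Na/P_K. GHK: Vm = 59.3·log₁₀[(Kₒ + α·Naₒ)/(Kᵢ + α·Naᵢ)].
10^(Vm/59.3) = 10^(33.8/59.3) = 3.7152
So 3.7152·(Kᵢ + α·Naᵢ) = Kₒ + α·Naₒ → α = (3.7152·132.0 − 3.53) / (109.0 − 3.7152·22.2)
α = (490.4 − 3.53) / (109.0 − 82.48) = 486.9/26.52 = 18.36

18.4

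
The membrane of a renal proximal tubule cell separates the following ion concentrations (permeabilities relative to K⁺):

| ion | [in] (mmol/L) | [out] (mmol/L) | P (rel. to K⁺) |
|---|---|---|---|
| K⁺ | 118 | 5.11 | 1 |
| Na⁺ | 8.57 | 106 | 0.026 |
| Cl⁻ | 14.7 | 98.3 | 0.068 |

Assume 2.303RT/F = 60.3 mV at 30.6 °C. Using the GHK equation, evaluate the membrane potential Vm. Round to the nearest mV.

Vm = 60.3 · log₁₀[(Σ P·[cation]ₒ + Σ P·[anion]ᵢ) / (Σ P·[cation]ᵢ + Σ P·[anion]ₒ)]
Numerator = 1×5.11 + 0.026×106 + 0.068×14.7 = 8.866
Denominator = 1×118 + 0.026×8.57 + 0.068×98.3 = 124.9
Vm = 60.3 · log₁₀(0.070977) = 60.3 × (-1.1489) = -69.28 mV

-69 mV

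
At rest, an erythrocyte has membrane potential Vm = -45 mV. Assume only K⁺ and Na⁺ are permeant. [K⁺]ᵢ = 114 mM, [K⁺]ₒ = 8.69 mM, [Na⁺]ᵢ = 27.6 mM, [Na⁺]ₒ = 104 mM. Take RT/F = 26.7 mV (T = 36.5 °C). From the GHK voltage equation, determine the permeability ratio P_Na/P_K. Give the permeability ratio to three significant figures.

Let α = P_Na/P_K. GHK: Vm = 26.7·ln[(Kₒ + α·Naₒ)/(Kᵢ + α·Naᵢ)].
e^(Vm/26.7) = e^(-45.0/26.7) = 0.18537
So 0.18537·(Kᵢ + α·Naᵢ) = Kₒ + α·Naₒ → α = (0.18537·114.0 − 8.69) / (104.0 − 0.18537·27.6)
α = (21.13 − 8.69) / (104.0 − 5.116) = 12.44/98.88 = 0.1258

0.126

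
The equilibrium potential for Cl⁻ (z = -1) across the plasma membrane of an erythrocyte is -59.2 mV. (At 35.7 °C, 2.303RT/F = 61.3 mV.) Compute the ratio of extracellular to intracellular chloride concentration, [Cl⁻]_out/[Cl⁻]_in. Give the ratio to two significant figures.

9.2

log₁₀([out]/[in]) = E·z/(61.3) = -59.2 × -1 / 61.3 = 0.9657
[out]/[in] = 10^(0.9657) = 9.241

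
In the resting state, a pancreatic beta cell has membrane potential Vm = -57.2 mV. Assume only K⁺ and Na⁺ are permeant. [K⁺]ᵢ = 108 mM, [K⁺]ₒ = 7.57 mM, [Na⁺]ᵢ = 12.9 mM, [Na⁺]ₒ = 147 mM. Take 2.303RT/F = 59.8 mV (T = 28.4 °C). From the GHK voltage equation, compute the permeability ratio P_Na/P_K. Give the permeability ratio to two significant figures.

0.030

Let α = P_Na/P_K. GHK: Vm = 59.8·log₁₀[(Kₒ + α·Naₒ)/(Kᵢ + α·Naᵢ)].
10^(Vm/59.8) = 10^(-57.2/59.8) = 0.11053
So 0.11053·(Kᵢ + α·Naᵢ) = Kₒ + α·Naₒ → α = (0.11053·108.0 − 7.57) / (147.0 − 0.11053·12.9)
α = (11.94 − 7.57) / (147.0 − 1.426) = 4.367/145.6 = 0.03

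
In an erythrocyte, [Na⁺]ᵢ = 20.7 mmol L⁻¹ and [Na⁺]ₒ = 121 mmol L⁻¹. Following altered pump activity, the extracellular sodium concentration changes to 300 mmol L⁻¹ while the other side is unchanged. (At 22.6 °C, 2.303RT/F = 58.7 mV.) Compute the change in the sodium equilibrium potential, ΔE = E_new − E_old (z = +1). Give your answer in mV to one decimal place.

23.1 mV

E_old = (58.7/1)·log₁₀(121/20.7) = 45.01 mV
E_new = (58.7/1)·log₁₀(300/20.7) = 68.16 mV
ΔE = 68.16 − (45.01) = 23.15 mV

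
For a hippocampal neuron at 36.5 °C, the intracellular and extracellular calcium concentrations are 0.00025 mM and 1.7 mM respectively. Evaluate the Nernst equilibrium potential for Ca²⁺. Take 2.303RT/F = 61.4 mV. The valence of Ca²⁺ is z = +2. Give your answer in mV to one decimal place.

117.7 mV

E = (61.4/z) · log₁₀([Ca²⁺]_out/[Ca²⁺]_in) with z = +2.
= (61.4/2) · log₁₀(1.7/0.00025) = 30.70 · log₁₀(6800)
= 30.70 · (3.8325) = 117.66 mV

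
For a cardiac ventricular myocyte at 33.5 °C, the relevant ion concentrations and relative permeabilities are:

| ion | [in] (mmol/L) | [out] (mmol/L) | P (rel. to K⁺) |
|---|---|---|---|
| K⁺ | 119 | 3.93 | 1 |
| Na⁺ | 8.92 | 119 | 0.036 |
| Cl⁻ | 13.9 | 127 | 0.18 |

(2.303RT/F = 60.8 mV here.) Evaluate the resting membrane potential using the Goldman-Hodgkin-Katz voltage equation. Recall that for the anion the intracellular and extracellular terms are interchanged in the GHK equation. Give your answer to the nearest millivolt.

Vm = 60.8 · log₁₀[(Σ P·[cation]ₒ + Σ P·[anion]ᵢ) / (Σ P·[cation]ᵢ + Σ P·[anion]ₒ)]
Numerator = 1×3.93 + 0.036×119 + 0.18×13.9 = 10.72
Denominator = 1×119 + 0.036×8.92 + 0.18×127 = 142.2
Vm = 60.8 · log₁₀(0.075369) = 60.8 × (-1.1228) = -68.27 mV

-68 mV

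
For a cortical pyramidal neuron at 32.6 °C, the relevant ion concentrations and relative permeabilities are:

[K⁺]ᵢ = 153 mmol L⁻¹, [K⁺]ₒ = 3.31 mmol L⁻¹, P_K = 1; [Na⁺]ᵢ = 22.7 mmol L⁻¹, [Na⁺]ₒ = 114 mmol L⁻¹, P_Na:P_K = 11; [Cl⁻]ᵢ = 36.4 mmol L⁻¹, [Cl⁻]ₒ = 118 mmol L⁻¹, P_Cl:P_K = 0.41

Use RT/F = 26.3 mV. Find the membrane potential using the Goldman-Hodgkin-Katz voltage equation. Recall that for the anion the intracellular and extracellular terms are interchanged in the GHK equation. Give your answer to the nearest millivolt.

27 mV

Vm = 26.3 · ln[(Σ P·[cation]ₒ + Σ P·[anion]ᵢ) / (Σ P·[cation]ᵢ + Σ P·[anion]ₒ)]
Numerator = 1×3.31 + 11×114 + 0.41×36.4 = 1272
Denominator = 1×153 + 11×22.7 + 0.41×118 = 451.1
Vm = 26.3 · ln(2.8204) = 26.3 × (1.0369) = 27.27 mV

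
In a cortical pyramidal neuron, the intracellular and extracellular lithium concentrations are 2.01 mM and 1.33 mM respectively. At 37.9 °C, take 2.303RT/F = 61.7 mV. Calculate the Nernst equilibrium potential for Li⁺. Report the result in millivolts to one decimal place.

-11.1 mV

E = (61.7/z) · log₁₀([Li⁺]_out/[Li⁺]_in) with z = +1.
= (61.7/1) · log₁₀(1.33/2.01) = 61.70 · log₁₀(0.6617)
= 61.70 · (-0.1793) = -11.07 mV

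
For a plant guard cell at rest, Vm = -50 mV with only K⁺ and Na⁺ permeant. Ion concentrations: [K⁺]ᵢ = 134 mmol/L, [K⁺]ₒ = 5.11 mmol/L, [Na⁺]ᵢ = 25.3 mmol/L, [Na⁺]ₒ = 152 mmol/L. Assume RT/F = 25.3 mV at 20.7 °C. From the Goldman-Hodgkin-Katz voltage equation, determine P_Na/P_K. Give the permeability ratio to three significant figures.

0.0906

Let α = P_Na/P_K. GHK: Vm = 25.3·ln[(Kₒ + α·Naₒ)/(Kᵢ + α·Naᵢ)].
e^(Vm/25.3) = e^(-50.0/25.3) = 0.13858
So 0.13858·(Kᵢ + α·Naᵢ) = Kₒ + α·Naₒ → α = (0.13858·134.0 − 5.11) / (152.0 − 0.13858·25.3)
α = (18.57 − 5.11) / (152.0 − 3.506) = 13.46/148.5 = 0.09064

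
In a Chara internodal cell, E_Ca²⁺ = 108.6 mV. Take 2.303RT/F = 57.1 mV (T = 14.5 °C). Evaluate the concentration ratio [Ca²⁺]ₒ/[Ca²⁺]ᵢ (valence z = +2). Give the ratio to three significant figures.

log₁₀([out]/[in]) = E·z/(57.1) = 108.6 × 2 / 57.1 = 3.8039
[out]/[in] = 10^(3.8039) = 6366

6370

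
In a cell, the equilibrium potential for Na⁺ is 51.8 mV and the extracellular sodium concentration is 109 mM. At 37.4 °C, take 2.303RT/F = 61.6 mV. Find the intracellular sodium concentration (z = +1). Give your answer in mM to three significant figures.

15.7 mM

Nernst: E = (61.6/1) · log₁₀([out]/[in]), so log₁₀([out]/[in]) = 51.8 × 1 / 61.6 = 0.8409.
[out]/[in] = 10^(0.8409) = 6.933.
[in] = 109 / 6.933 = 15.72 mM.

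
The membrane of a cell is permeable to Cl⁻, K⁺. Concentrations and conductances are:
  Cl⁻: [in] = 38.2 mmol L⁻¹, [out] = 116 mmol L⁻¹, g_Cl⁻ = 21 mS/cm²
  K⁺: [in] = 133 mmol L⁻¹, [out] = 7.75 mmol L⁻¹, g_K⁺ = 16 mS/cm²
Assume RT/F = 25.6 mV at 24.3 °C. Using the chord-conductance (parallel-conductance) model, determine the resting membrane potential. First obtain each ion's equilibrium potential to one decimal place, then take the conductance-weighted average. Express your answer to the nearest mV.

-48 mV

E_Cl⁻ = (25.6/-1)·ln(116/38.2) = -28.4 mV
E_K⁺ = (25.6/1)·ln(7.75/133) = -72.8 mV
Vm = (Σ gᵢEᵢ)/(Σ gᵢ) = (21·-28.4 + 16·-72.8) / (21 + 16)
= -1761.20 / 37 = -47.60 mV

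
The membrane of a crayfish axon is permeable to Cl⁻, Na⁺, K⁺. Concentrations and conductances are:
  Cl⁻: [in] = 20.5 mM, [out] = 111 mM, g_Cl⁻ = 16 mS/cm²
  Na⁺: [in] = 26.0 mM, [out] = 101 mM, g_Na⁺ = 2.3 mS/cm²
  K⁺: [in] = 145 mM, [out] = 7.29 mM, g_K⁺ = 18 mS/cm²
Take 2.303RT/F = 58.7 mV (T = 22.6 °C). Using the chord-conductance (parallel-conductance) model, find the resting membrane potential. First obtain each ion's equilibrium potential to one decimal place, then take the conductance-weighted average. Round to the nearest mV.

E_Cl⁻ = (58.7/-1)·log₁₀(111/20.5) = -43.1 mV
E_Na⁺ = (58.7/1)·log₁₀(101/26.0) = 34.6 mV
E_K⁺ = (58.7/1)·log₁₀(7.29/145) = -76.2 mV
Vm = (Σ gᵢEᵢ)/(Σ gᵢ) = (16·-43.1 + 2.3·34.6 + 18·-76.2) / (16 + 2.3 + 18)
= -1981.62 / 36.3 = -54.59 mV

-55 mV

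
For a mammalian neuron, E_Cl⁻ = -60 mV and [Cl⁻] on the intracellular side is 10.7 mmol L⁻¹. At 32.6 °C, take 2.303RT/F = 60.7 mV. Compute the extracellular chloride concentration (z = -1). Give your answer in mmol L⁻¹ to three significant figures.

Nernst: E = (60.7/-1) · log₁₀([out]/[in]), so log₁₀([out]/[in]) = -60.0 × -1 / 60.7 = 0.9885.
[out]/[in] = 10^(0.9885) = 9.738.
[out] = 9.738 × 10.7 = 104.2 mmol L⁻¹.

104 mmol L⁻¹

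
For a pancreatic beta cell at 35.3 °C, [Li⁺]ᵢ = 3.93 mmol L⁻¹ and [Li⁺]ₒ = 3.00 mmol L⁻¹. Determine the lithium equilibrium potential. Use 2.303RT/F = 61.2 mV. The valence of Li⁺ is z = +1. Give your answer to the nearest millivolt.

-7 mV

E = (61.2/z) · log₁₀([Li⁺]_out/[Li⁺]_in) with z = +1.
= (61.2/1) · log₁₀(3.00/3.93) = 61.20 · log₁₀(0.7634)
= 61.20 · (-0.1173) = -7.18 mV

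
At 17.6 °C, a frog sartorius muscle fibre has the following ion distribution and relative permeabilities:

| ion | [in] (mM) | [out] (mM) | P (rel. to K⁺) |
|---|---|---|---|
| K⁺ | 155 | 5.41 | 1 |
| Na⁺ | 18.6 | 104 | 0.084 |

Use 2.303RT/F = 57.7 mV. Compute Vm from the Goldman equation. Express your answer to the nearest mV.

-60 mV

Vm = 57.7 · log₁₀[(Σ P·[cation]ₒ + Σ P·[anion]ᵢ) / (Σ P·[cation]ᵢ + Σ P·[anion]ₒ)]
Numerator = 1×5.41 + 0.084×104 = 14.15
Denominator = 1×155 + 0.084×18.6 = 156.6
Vm = 57.7 · log₁₀(0.090354) = 57.7 × (-1.0441) = -60.24 mV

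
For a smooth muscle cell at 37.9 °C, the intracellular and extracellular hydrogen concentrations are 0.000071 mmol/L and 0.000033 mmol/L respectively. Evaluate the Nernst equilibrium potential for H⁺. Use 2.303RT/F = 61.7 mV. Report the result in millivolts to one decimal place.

E = (61.7/z) · log₁₀([H⁺]_out/[H⁺]_in) with z = +1.
= (61.7/1) · log₁₀(0.000033/0.000071) = 61.70 · log₁₀(0.4648)
= 61.70 · (-0.3327) = -20.53 mV

-20.5 mV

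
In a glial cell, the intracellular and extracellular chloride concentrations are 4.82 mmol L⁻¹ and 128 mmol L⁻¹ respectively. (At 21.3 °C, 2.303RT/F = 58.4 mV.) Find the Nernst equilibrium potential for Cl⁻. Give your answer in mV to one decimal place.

-83.2 mV

E = (58.4/z) · log₁₀([Cl⁻]_out/[Cl⁻]_in) with z = -1.
For an anion, dividing by z = -1 reverses the sign.
= (58.4/-1) · log₁₀(128/4.82) = -58.40 · log₁₀(26.56)
= -58.40 · (1.4242) = -83.17 mV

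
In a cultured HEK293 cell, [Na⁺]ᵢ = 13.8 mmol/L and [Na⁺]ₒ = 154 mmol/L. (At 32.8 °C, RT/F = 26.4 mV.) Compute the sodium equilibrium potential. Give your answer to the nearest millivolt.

64 mV

E = (26.4/z) · ln([Na⁺]_out/[Na⁺]_in) with z = +1.
= (26.4/1) · ln(154/13.8) = 26.40 · ln(11.16)
= 26.40 · (2.4123) = 63.68 mV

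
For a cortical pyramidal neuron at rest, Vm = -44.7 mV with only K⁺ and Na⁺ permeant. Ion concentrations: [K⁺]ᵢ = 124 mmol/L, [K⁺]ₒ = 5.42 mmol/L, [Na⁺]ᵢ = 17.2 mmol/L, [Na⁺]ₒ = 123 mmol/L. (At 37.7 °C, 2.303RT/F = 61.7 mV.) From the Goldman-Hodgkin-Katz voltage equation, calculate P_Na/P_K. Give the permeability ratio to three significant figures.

0.150

Let α = P_Na/P_K. GHK: Vm = 61.7·log₁₀[(Kₒ + α·Naₒ)/(Kᵢ + α·Naᵢ)].
10^(Vm/61.7) = 10^(-44.7/61.7) = 0.18859
So 0.18859·(Kᵢ + α·Naᵢ) = Kₒ + α·Naₒ → α = (0.18859·124.0 − 5.42) / (123.0 − 0.18859·17.2)
α = (23.39 − 5.42) / (123.0 − 3.244) = 17.97/119.8 = 0.15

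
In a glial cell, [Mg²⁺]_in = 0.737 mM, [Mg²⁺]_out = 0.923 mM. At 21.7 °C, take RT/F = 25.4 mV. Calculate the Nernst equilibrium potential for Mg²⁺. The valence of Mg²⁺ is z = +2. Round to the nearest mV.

3 mV

E = (25.4/z) · ln([Mg²⁺]_out/[Mg²⁺]_in) with z = +2.
= (25.4/2) · ln(0.923/0.737) = 12.70 · ln(1.252)
= 12.70 · (0.2250) = 2.86 mV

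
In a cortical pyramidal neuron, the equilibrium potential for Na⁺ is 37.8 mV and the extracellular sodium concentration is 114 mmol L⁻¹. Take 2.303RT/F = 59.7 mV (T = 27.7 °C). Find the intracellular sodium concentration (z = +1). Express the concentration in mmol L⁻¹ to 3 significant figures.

Nernst: E = (59.7/1) · log₁₀([out]/[in]), so log₁₀([out]/[in]) = 37.8 × 1 / 59.7 = 0.6332.
[out]/[in] = 10^(0.6332) = 4.297.
[in] = 114 / 4.297 = 26.53 mmol L⁻¹.

26.5 mmol L⁻¹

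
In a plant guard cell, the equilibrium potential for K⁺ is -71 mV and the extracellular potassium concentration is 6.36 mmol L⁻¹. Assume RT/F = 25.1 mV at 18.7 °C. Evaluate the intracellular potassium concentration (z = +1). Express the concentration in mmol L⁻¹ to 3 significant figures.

108 mmol L⁻¹

Nernst: E = (25.1/1) · ln([out]/[in]), so ln([out]/[in]) = -71.0 × 1 / 25.1 = -2.8287.
[out]/[in] = e^(-2.8287) = 0.05909.
[in] = 6.36 / 0.05909 = 107.6 mmol L⁻¹.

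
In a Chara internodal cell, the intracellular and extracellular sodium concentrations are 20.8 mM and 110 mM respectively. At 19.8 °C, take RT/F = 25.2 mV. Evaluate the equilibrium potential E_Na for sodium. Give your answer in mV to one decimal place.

E = (25.2/z) · ln([Na⁺]_out/[Na⁺]_in) with z = +1.
= (25.2/1) · ln(110/20.8) = 25.20 · ln(5.288)
= 25.20 · (1.6655) = 41.97 mV

42.0 mV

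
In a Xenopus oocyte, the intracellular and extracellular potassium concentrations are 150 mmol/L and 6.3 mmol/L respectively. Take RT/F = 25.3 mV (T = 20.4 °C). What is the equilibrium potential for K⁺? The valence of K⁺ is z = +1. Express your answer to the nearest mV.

E = (25.3/z) · ln([K⁺]_out/[K⁺]_in) with z = +1.
= (25.3/1) · ln(6.3/150) = 25.30 · ln(0.042)
= 25.30 · (-3.1701) = -80.20 mV

-80 mV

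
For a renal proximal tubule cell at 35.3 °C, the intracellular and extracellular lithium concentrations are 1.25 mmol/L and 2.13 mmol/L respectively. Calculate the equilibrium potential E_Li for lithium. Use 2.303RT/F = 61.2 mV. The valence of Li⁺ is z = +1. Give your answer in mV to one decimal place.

14.2 mV

E = (61.2/z) · log₁₀([Li⁺]_out/[Li⁺]_in) with z = +1.
= (61.2/1) · log₁₀(2.13/1.25) = 61.20 · log₁₀(1.704)
= 61.20 · (0.2315) = 14.17 mV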